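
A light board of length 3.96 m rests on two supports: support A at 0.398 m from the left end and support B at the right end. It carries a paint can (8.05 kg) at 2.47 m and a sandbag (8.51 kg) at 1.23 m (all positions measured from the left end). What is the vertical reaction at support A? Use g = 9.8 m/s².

Sum moments about support B (its reaction then has zero moment arm).
Paint can: 8.05 × 9.8 = 78.89 N down at 2.47 m → arm 1.49 m, τ = 78.89 × 1.49 = 117.5 N·m counterclockwise.
Sandbag: 8.51 × 9.8 = 83.4 N down at 1.23 m → arm 2.73 m, τ = 83.4 × 2.73 = 227.7 N·m counterclockwise.
Net load moment about support B = 345.2 N·m counterclockwise.
Reaction R at support A is upward at 0.398 m, arm 3.562 m → moment R × 3.562 clockwise.
Setting net torque to zero: R × 3.562 = 345.2 → R = 96.9 N.

R_A ≈ 96.9 N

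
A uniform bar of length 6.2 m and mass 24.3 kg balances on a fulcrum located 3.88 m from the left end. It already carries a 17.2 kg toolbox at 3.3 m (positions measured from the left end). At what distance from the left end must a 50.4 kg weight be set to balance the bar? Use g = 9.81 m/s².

Take moments about the fulcrum (at 3.88 m from the left end).
Beam weight: 24.3 × 9.81 = 238.4 N down at 3.1 m → arm 0.78 m, τ = 238.4 × 0.78 = 186 N·m counterclockwise.
Toolbox: 17.2 × 9.81 = 168.7 N down at 3.3 m → arm 0.58 m, τ = 168.7 × 0.58 = 97.85 N·m counterclockwise.
Net moment of existing loads = 283.9 N·m counterclockwise.
The weight weighs 50.4 × 9.81 = 494.4 N and must supply an equal clockwise moment, so its lever arm about the fulcrum is 283.9 / 494.4 = 0.574 m.
That puts it at 3.88 + 0.574 = 4.45 m from the left end.

x ≈ 4.45 m from the left end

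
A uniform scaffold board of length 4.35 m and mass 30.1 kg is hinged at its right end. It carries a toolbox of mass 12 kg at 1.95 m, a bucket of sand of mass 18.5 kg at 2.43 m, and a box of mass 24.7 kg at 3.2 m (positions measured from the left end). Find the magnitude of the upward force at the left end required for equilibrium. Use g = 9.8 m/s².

About the right end:
Beam weight: 30.1 × 9.8 = 295 N down at 2.175 m → arm 2.175 m, τ = 295 × 2.175 = 641.6 N·m counterclockwise.
Toolbox: 12 × 9.8 = 117.6 N down at 1.95 m → arm 2.4 m, τ = 117.6 × 2.4 = 282.2 N·m counterclockwise.
Bucket of sand: 18.5 × 9.8 = 181.3 N down at 2.43 m → arm 1.92 m, τ = 181.3 × 1.92 = 348.1 N·m counterclockwise.
Box: 24.7 × 9.8 = 242.1 N down at 3.2 m → arm 1.15 m, τ = 242.1 × 1.15 = 278.4 N·m counterclockwise.
Net moment of the loads = 1550 N·m counterclockwise.
The upward force F acts at the left end, arm 4.35 m, giving F × 4.35 clockwise.
Balancing moments: F × 4.35 = 1550, giving F = 1550 / 4.35 = 356 N.

F ≈ 356 N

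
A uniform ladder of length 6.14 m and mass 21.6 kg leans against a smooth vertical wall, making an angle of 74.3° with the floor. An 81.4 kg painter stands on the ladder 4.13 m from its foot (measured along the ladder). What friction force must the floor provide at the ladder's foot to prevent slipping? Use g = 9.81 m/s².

f ≈ 181 N

About the foot of the ladder:
Ladder weight 21.6×9.81 = 211.9 N acts at 3.07 m along the ladder; its horizontal arm is 3.07·cos74.3° = 0.8307 m → τ = 176 N·m clockwise.
Painter: 81.4×9.81 = 798.5 N at 4.13 m → arm 1.118 m → τ = 892.7 N·m clockwise.
Wall normal N acts horizontally at the top; its moment arm is the height L sinθ = 6.14·sin74.3° = 5.911 m, counterclockwise.
Setting net torque to zero: N × 5.911 = 1069 → N = 181 N.
ΣFx = 0: friction at the foot balances the wall's push, so f = N_wall = 181 N.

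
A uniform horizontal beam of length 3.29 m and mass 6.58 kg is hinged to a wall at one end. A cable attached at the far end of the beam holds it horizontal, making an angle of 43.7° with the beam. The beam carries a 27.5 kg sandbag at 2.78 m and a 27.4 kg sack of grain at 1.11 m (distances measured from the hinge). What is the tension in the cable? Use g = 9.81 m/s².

T ≈ 508 N

Choose the hinge as the axis so the unknown hinge reaction has zero arm there.
Beam weight: 6.58 × 9.81 = 64.55 N down at 1.645 m → arm 1.645 m, τ = 64.55 × 1.645 = 106.2 N·m clockwise.
Sandbag: 27.5 × 9.81 = 269.8 N down at 2.78 m → arm 2.78 m, τ = 269.8 × 2.78 = 750 N·m clockwise.
Sack of grain: 27.4 × 9.81 = 268.8 N down at 1.11 m → arm 1.11 m, τ = 268.8 × 1.11 = 298.4 N·m clockwise.
Total clockwise load moment = 1155 N·m.
The cable tension T acts at 3.29 m; only its component perpendicular to the beam, T sinθ, produces torque. sin 43.7° = 0.6909.
Στ = 0 ⇒ T × 3.29 × 0.6909 = 1155 ⇒ T = 1155 / 2.273 = 508 N.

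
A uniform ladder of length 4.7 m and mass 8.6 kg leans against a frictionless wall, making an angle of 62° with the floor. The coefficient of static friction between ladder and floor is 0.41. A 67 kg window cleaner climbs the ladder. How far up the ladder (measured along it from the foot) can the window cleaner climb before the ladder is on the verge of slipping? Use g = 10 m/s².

Sum moments about the foot of the ladder (the floor normal and friction both act there and drop out).
Ladder weight 8.6×10 = 86 N acts at 2.35 m along the ladder; its horizontal arm is 2.35·cos62° = 1.103 m → τ = 94.86 N·m clockwise.
Window cleaner weight 67×10 = 670 N at distance d → arm d·cos62° → τ = 670·d·0.4695 clockwise.
Wall normal N at the top has arm L sinθ = 4.15 m counterclockwise, so Στ = 0 gives N·4.15 = 94.86 + 314.6·d.
ΣFy = 0 ⇒ N_floor = 756 N, so the maximum friction is μ_s·N_floor = 0.41×756 = 310 N. ΣFx = 0 ⇒ N_wall = f, so at the slipping point N = 310 N.
Substituting: 310×4.15 = 94.86 + 314.6·d ⇒ d = (1286 − 94.86) / 314.6 = 3.79 m.

d ≈ 3.79 m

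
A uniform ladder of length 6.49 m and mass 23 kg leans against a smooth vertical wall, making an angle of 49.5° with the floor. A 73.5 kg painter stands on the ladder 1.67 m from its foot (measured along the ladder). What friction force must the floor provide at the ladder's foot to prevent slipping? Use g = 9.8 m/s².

Sum moments about the foot of the ladder (the floor normal and friction both act there and drop out).
Ladder weight 23×9.8 = 225.4 N acts at 3.245 m along the ladder; its horizontal arm is 3.245·cos49.5° = 2.107 m → τ = 474.9 N·m clockwise.
Painter: 73.5×9.8 = 720.3 N at 1.67 m → arm 1.085 m → τ = 781.5 N·m clockwise.
Wall normal N acts horizontally at the top; its moment arm is the height L sinθ = 6.49·sin49.5° = 4.935 m, counterclockwise.
Balancing moments: N × 4.935 = 1256, giving N = 255 N.
ΣFx = 0: friction at the foot balances the wall's push, so f = N_wall = 255 N.

f ≈ 255 N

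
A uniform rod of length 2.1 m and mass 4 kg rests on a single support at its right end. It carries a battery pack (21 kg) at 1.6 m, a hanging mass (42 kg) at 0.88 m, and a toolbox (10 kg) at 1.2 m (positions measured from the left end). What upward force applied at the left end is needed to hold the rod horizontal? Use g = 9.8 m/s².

About the right end:
Beam weight: 4 × 9.8 = 39.2 N down at 1.05 m → arm 1.05 m, τ = 39.2 × 1.05 = 41.16 N·m counterclockwise.
Battery pack: 21 × 9.8 = 205.8 N down at 1.6 m → arm 0.5 m, τ = 205.8 × 0.5 = 102.9 N·m counterclockwise.
Hanging mass: 42 × 9.8 = 411.6 N down at 0.88 m → arm 1.22 m, τ = 411.6 × 1.22 = 502.2 N·m counterclockwise.
Toolbox: 10 × 9.8 = 98 N down at 1.2 m → arm 0.9 m, τ = 98 × 0.9 = 88.2 N·m counterclockwise.
Net moment of the loads = 734.5 N·m counterclockwise.
The upward force F acts at the left end, arm 2.1 m, giving F × 2.1 clockwise.
Στ = 0 ⇒ F × 2.1 = 734.5 ⇒ F = 734.5 / 2.1 = 350 N.

F ≈ 350 N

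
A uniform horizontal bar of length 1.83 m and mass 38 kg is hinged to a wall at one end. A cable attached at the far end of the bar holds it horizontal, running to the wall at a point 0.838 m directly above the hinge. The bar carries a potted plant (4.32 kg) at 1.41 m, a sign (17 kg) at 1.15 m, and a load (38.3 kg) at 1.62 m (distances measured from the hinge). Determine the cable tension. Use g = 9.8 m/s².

T ≈ 1580 N

About the hinge:
Beam weight: 38 × 9.8 = 372.4 N down at 0.915 m → arm 0.915 m, τ = 372.4 × 0.915 = 340.7 N·m clockwise.
Potted plant: 4.32 × 9.8 = 42.34 N down at 1.41 m → arm 1.41 m, τ = 42.34 × 1.41 = 59.7 N·m clockwise.
Sign: 17 × 9.8 = 166.6 N down at 1.15 m → arm 1.15 m, τ = 166.6 × 1.15 = 191.6 N·m clockwise.
Load: 38.3 × 9.8 = 375.3 N down at 1.62 m → arm 1.62 m, τ = 375.3 × 1.62 = 608 N·m clockwise.
Total clockwise load moment = 1200 N·m.
The cable tension T acts at 1.83 m; only its component perpendicular to the bar, T sinθ, produces torque. sinθ = h/√(h²+d²) = 0.838/√(0.838²+1.83²) = 0.4163.
Setting net torque to zero: T × 1.83 × 0.4163 = 1200 → T = 1200 / 0.7618 = 1580 N.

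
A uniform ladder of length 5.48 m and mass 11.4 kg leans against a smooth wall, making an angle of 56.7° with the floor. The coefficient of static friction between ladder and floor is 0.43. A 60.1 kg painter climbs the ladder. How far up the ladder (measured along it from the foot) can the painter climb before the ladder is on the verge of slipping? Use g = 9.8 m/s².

d ≈ 3.75 m

Choose the foot of the ladder as the axis so the floor normal and friction both act there and drop out.
Ladder weight 11.4×9.8 = 111.7 N acts at 2.74 m along the ladder; its horizontal arm is 2.74·cos56.7° = 1.504 m → τ = 168 N·m clockwise.
Painter weight 60.1×9.8 = 589 N at distance d → arm d·cos56.7° → τ = 589·d·0.549 clockwise.
Wall normal N at the top has arm L sinθ = 4.58 m counterclockwise, so Στ = 0 gives N·4.58 = 168 + 323.4·d.
ΣFy = 0 ⇒ N_floor = 700.7 N, so the maximum friction is μ_s·N_floor = 0.43×700.7 = 301.3 N. ΣFx = 0 ⇒ N_wall = f, so at the slipping point N = 301.3 N.
Substituting: 301.3×4.58 = 168 + 323.4·d ⇒ d = (1380 − 168) / 323.4 = 3.75 m.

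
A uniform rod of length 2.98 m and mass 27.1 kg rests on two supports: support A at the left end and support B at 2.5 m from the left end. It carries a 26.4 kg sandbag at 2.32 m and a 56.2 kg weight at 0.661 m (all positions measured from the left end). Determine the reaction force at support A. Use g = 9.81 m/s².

Taking torques about support B:
Beam weight: 27.1 × 9.81 = 265.9 N down at 1.49 m → arm 1.01 m, τ = 265.9 × 1.01 = 268.6 N·m counterclockwise.
Sandbag: 26.4 × 9.81 = 259 N down at 2.32 m → arm 0.18 m, τ = 259 × 0.18 = 46.62 N·m counterclockwise.
Weight: 56.2 × 9.81 = 551.3 N down at 0.661 m → arm 1.839 m, τ = 551.3 × 1.839 = 1014 N·m counterclockwise.
Net load moment about support B = 1329 N·m counterclockwise.
Reaction R at support A is upward at 0 m, arm 2.5 m → moment R × 2.5 clockwise.
Balancing moments: R × 2.5 = 1329, giving R = 532 N.

R_A ≈ 532 N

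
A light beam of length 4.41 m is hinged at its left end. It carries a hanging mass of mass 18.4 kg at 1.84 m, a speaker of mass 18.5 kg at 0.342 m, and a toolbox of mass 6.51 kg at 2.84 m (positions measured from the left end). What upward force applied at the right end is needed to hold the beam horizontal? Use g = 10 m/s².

F ≈ 133 N

Sum moments about the left end (the unknown pivot reaction has zero arm there).
Hanging mass: 18.4 × 10 = 184 N down at 1.84 m → arm 1.84 m, τ = 184 × 1.84 = 338.6 N·m clockwise.
Speaker: 18.5 × 10 = 185 N down at 0.342 m → arm 0.342 m, τ = 185 × 0.342 = 63.27 N·m clockwise.
Toolbox: 6.51 × 10 = 65.1 N down at 2.84 m → arm 2.84 m, τ = 65.1 × 2.84 = 184.9 N·m clockwise.
Net moment of the loads = 586.8 N·m clockwise.
The upward force F acts at the right end, arm 4.41 m, giving F × 4.41 counterclockwise.
Setting net torque to zero: F × 4.41 = 586.8 → F = 586.8 / 4.41 = 133 N.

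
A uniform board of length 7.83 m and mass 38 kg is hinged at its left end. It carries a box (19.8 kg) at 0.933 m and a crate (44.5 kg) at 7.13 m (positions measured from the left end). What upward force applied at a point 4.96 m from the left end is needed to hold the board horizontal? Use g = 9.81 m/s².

Choose the left end as the axis so the unknown pivot reaction has zero arm there.
Beam weight: 38 × 9.81 = 372.8 N down at 3.915 m → arm 3.915 m, τ = 372.8 × 3.915 = 1460 N·m clockwise.
Box: 19.8 × 9.81 = 194.2 N down at 0.933 m → arm 0.933 m, τ = 194.2 × 0.933 = 181.2 N·m clockwise.
Crate: 44.5 × 9.81 = 436.5 N down at 7.13 m → arm 7.13 m, τ = 436.5 × 7.13 = 3112 N·m clockwise.
Net moment of the loads = 4753 N·m clockwise.
The upward force F acts at a point 4.96 m from the left end, arm 4.96 m, giving F × 4.96 counterclockwise.
Στ = 0 ⇒ F × 4.96 = 4753 ⇒ F = 4753 / 4.96 = 958 N.

F ≈ 958 N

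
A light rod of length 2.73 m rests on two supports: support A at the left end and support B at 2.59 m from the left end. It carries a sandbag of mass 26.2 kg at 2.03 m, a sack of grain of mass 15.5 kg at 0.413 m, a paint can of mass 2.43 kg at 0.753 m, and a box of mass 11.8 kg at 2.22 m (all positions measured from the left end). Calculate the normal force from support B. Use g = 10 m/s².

Take moments about support A.
Sandbag: 26.2 × 10 = 262 N down at 2.03 m → arm 2.03 m, τ = 262 × 2.03 = 531.9 N·m clockwise.
Sack of grain: 15.5 × 10 = 155 N down at 0.413 m → arm 0.413 m, τ = 155 × 0.413 = 64.02 N·m clockwise.
Paint can: 2.43 × 10 = 24.3 N down at 0.753 m → arm 0.753 m, τ = 24.3 × 0.753 = 18.3 N·m clockwise.
Box: 11.8 × 10 = 118 N down at 2.22 m → arm 2.22 m, τ = 118 × 2.22 = 262 N·m clockwise.
Net load moment about support A = 876.2 N·m clockwise.
Reaction R at support B is upward at 2.59 m, arm 2.59 m → moment R × 2.59 counterclockwise.
Στ = 0 ⇒ R × 2.59 = 876.2 ⇒ R = 338 N.

R_B ≈ 338 N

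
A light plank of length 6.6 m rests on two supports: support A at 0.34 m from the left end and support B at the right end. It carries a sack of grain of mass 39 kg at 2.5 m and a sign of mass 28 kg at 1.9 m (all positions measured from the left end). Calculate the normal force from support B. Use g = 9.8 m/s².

About support A:
Sack of grain: 39 × 9.8 = 382.2 N down at 2.5 m → arm 2.16 m, τ = 382.2 × 2.16 = 825.6 N·m clockwise.
Sign: 28 × 9.8 = 274.4 N down at 1.9 m → arm 1.56 m, τ = 274.4 × 1.56 = 428.1 N·m clockwise.
Net load moment about support A = 1254 N·m clockwise.
Reaction R at support B is upward at 6.6 m, arm 6.26 m → moment R × 6.26 counterclockwise.
Στ = 0 ⇒ R × 6.26 = 1254 ⇒ R = 200 N.

R_B ≈ 200 N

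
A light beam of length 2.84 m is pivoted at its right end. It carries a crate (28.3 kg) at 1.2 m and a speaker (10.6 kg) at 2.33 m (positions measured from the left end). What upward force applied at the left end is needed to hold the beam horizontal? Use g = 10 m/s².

F ≈ 182 N

Choose the right end as the axis so the unknown pivot reaction has zero arm there.
Crate: 28.3 × 10 = 283 N down at 1.2 m → arm 1.64 m, τ = 283 × 1.64 = 464.1 N·m counterclockwise.
Speaker: 10.6 × 10 = 106 N down at 2.33 m → arm 0.51 m, τ = 106 × 0.51 = 54.06 N·m counterclockwise.
Net moment of the loads = 518.2 N·m counterclockwise.
The upward force F acts at the left end, arm 2.84 m, giving F × 2.84 clockwise.
For rotational equilibrium, F × 2.84 = 518.2, so F = 518.2 / 2.84 = 182 N.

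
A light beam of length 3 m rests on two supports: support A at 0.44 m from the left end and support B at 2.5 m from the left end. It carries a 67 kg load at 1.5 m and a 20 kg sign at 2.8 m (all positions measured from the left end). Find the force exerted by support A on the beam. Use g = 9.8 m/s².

R_A ≈ 290 N

Sum moments about support B (its reaction then has zero moment arm).
Load: 67 × 9.8 = 656.6 N down at 1.5 m → arm 1 m, τ = 656.6 × 1 = 656.6 N·m counterclockwise.
Sign: 20 × 9.8 = 196 N down at 2.8 m → arm 0.3 m, τ = 196 × 0.3 = 58.8 N·m clockwise.
Net load moment about support B = 597.8 N·m counterclockwise.
Reaction R at support A is upward at 0.44 m, arm 2.06 m → moment R × 2.06 clockwise.
Balancing moments: R × 2.06 = 597.8, giving R = 290 N.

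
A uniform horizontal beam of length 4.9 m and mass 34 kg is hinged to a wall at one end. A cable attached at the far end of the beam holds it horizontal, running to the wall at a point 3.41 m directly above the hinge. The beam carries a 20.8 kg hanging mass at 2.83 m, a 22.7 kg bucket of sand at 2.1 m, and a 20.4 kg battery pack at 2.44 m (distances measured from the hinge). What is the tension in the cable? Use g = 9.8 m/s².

T ≈ 839 N

Choose the hinge as the axis so the unknown hinge reaction has zero arm there.
Beam weight: 34 × 9.8 = 333.2 N down at 2.45 m → arm 2.45 m, τ = 333.2 × 2.45 = 816.3 N·m clockwise.
Hanging mass: 20.8 × 9.8 = 203.8 N down at 2.83 m → arm 2.83 m, τ = 203.8 × 2.83 = 576.8 N·m clockwise.
Bucket of sand: 22.7 × 9.8 = 222.5 N down at 2.1 m → arm 2.1 m, τ = 222.5 × 2.1 = 467.2 N·m clockwise.
Battery pack: 20.4 × 9.8 = 199.9 N down at 2.44 m → arm 2.44 m, τ = 199.9 × 2.44 = 487.8 N·m clockwise.
Total clockwise load moment = 2348 N·m.
The cable tension T acts at 4.9 m; only its component perpendicular to the beam, T sinθ, produces torque. sinθ = h/√(h²+d²) = 3.41/√(3.41²+4.9²) = 0.5712.
Setting net torque to zero: T × 4.9 × 0.5712 = 2348 → T = 2348 / 2.799 = 839 N.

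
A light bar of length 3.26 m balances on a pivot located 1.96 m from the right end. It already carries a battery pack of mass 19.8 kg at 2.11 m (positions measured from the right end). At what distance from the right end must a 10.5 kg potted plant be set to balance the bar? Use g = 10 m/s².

x ≈ 1.68 m from the right end

Taking torques about the pivot (at 1.96 m from the right end):
Battery pack: 19.8 × 10 = 198 N down at 2.11 m → arm 0.15 m, τ = 198 × 0.15 = 29.7 N·m counterclockwise.
Net moment of existing loads = 29.7 N·m counterclockwise.
The potted plant weighs 10.5 × 10 = 105 N and must supply an equal clockwise moment, so its lever arm about the pivot is 29.7 / 105 = 0.283 m.
That puts it at 1.96 − 0.283 = 1.68 m from the right end.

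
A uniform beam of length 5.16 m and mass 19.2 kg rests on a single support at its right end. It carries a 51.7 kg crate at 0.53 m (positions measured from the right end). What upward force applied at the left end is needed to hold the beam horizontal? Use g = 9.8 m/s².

F ≈ 146 N

About the right end:
Beam weight: 19.2 × 9.8 = 188.2 N down at 2.58 m → arm 2.58 m, τ = 188.2 × 2.58 = 485.6 N·m counterclockwise.
Crate: 51.7 × 9.8 = 506.7 N down at 0.53 m → arm 0.53 m, τ = 506.7 × 0.53 = 268.6 N·m counterclockwise.
Net moment of the loads = 754.2 N·m counterclockwise.
The upward force F acts at the left end, arm 5.16 m, giving F × 5.16 clockwise.
For rotational equilibrium, F × 5.16 = 754.2, so F = 754.2 / 5.16 = 146 N.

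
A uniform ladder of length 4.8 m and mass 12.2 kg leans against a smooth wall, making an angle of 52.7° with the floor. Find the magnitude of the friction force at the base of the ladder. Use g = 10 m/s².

f ≈ 46.5 N

Sum moments about the foot of the ladder (the floor normal and friction both act there and drop out).
Ladder weight 12.2×10 = 122 N acts at 2.4 m along the ladder; its horizontal arm is 2.4·cos52.7° = 1.454 m → τ = 177.4 N·m clockwise.
Wall normal N acts horizontally at the top; its moment arm is the height L sinθ = 4.8·sin52.7° = 3.818 m, counterclockwise.
For rotational equilibrium, N × 3.818 = 177.4, so N = 46.5 N.
ΣFx = 0: friction at the foot balances the wall's push, so f = N_wall = 46.5 N.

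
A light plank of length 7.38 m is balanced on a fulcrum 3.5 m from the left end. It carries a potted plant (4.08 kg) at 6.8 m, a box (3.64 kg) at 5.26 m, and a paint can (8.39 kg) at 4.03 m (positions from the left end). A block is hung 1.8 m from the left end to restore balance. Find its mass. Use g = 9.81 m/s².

Choose the fulcrum (at 3.5 m from the left end) as the axis so the support reaction has zero arm there.
Potted plant: 4.08 × 9.81 = 40.02 N down at 6.8 m → arm 3.3 m, τ = 40.02 × 3.3 = 132.1 N·m clockwise.
Box: 3.64 × 9.81 = 35.71 N down at 5.26 m → arm 1.76 m, τ = 35.71 × 1.76 = 62.85 N·m clockwise.
Paint can: 8.39 × 9.81 = 82.31 N down at 4.03 m → arm 0.53 m, τ = 82.31 × 0.53 = 43.62 N·m clockwise.
Net moment of known loads = 238.6 N·m clockwise.
An unknown mass m at 1.8 m has arm 1.7 m; its moment is m·g·1.7 counterclockwise.
Setting net torque to zero: m × 9.81 × 1.7 = 238.6 → m = 238.6 / (9.81 × 1.7) = 14.3 kg.

m ≈ 14.3 kg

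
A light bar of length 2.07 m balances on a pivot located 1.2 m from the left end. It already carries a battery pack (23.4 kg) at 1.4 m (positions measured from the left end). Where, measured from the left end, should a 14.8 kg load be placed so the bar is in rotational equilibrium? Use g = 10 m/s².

x ≈ 0.884 m from the left end

Sum moments about the pivot (at 1.2 m from the left end) (the support reaction has zero arm there).
Battery pack: 23.4 × 10 = 234 N down at 1.4 m → arm 0.2 m, τ = 234 × 0.2 = 46.8 N·m clockwise.
Net moment of existing loads = 46.8 N·m clockwise.
The load weighs 14.8 × 10 = 148 N and must supply an equal counterclockwise moment, so its lever arm about the pivot is 46.8 / 148 = 0.316 m.
That puts it at 1.2 − 0.316 = 0.884 m from the left end.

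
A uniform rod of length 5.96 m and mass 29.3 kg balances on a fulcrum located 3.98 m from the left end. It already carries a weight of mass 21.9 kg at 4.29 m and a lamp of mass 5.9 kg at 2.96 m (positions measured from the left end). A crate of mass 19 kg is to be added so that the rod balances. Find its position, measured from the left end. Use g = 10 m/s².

x ≈ 5.48 m from the left end

Taking torques about the fulcrum (at 3.98 m from the left end):
Beam weight: 29.3 × 10 = 293 N down at 2.98 m → arm 1 m, τ = 293 × 1 = 293 N·m counterclockwise.
Weight: 21.9 × 10 = 219 N down at 4.29 m → arm 0.31 m, τ = 219 × 0.31 = 67.89 N·m clockwise.
Lamp: 5.9 × 10 = 59 N down at 2.96 m → arm 1.02 m, τ = 59 × 1.02 = 60.18 N·m counterclockwise.
Net moment of existing loads = 285.3 N·m counterclockwise.
The crate weighs 19 × 10 = 190 N and must supply an equal clockwise moment, so its lever arm about the fulcrum is 285.3 / 190 = 1.5 m.
That puts it at 3.98 + 1.5 = 5.48 m from the left end.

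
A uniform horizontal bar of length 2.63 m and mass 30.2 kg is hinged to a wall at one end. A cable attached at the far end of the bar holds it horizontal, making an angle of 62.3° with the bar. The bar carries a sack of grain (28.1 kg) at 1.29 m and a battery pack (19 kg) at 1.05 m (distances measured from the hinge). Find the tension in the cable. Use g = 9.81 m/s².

T ≈ 404 N

Choose the hinge as the axis so the unknown hinge reaction has zero arm there.
Beam weight: 30.2 × 9.81 = 296.3 N down at 1.315 m → arm 1.315 m, τ = 296.3 × 1.315 = 389.6 N·m clockwise.
Sack of grain: 28.1 × 9.81 = 275.7 N down at 1.29 m → arm 1.29 m, τ = 275.7 × 1.29 = 355.7 N·m clockwise.
Battery pack: 19 × 9.81 = 186.4 N down at 1.05 m → arm 1.05 m, τ = 186.4 × 1.05 = 195.7 N·m clockwise.
Total clockwise load moment = 941 N·m.
The cable tension T acts at 2.63 m; only its component perpendicular to the bar, T sinθ, produces torque. sin 62.3° = 0.8854.
Balancing moments: T × 2.63 × 0.8854 = 941, giving T = 941 / 2.329 = 404 N.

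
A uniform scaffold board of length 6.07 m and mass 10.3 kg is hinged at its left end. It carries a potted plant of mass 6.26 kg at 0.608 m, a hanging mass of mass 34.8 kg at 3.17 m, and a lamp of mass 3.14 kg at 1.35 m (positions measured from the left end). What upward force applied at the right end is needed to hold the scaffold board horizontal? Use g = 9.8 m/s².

F ≈ 242 N

Take moments about the left end.
Beam weight: 10.3 × 9.8 = 100.9 N down at 3.035 m → arm 3.035 m, τ = 100.9 × 3.035 = 306.2 N·m clockwise.
Potted plant: 6.26 × 9.8 = 61.35 N down at 0.608 m → arm 0.608 m, τ = 61.35 × 0.608 = 37.3 N·m clockwise.
Hanging mass: 34.8 × 9.8 = 341 N down at 3.17 m → arm 3.17 m, τ = 341 × 3.17 = 1081 N·m clockwise.
Lamp: 3.14 × 9.8 = 30.77 N down at 1.35 m → arm 1.35 m, τ = 30.77 × 1.35 = 41.54 N·m clockwise.
Net moment of the loads = 1466 N·m clockwise.
The upward force F acts at the right end, arm 6.07 m, giving F × 6.07 counterclockwise.
For rotational equilibrium, F × 6.07 = 1466, so F = 1466 / 6.07 = 242 N.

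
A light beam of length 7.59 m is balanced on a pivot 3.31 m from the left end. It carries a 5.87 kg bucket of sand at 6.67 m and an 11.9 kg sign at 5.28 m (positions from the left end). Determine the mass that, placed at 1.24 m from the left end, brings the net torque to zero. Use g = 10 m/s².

m ≈ 20.9 kg

Taking torques about the pivot (at 3.31 m from the left end):
Bucket of sand: 5.87 × 10 = 58.7 N down at 6.67 m → arm 3.36 m, τ = 58.7 × 3.36 = 197.2 N·m clockwise.
Sign: 11.9 × 10 = 119 N down at 5.28 m → arm 1.97 m, τ = 119 × 1.97 = 234.4 N·m clockwise.
Net moment of known loads = 431.6 N·m clockwise.
An unknown mass m at 1.24 m has arm 2.07 m; its moment is m·g·2.07 counterclockwise.
Στ = 0 ⇒ m × 10 × 2.07 = 431.6 ⇒ m = 431.6 / (10 × 2.07) = 20.9 kg.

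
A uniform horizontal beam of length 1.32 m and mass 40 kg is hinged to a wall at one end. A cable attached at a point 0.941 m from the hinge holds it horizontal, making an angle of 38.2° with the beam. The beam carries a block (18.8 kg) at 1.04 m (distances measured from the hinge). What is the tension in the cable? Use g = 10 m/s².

Choose the hinge as the axis so the unknown hinge reaction has zero arm there.
Beam weight: 40 × 10 = 400 N down at 0.66 m → arm 0.66 m, τ = 400 × 0.66 = 264 N·m clockwise.
Block: 18.8 × 10 = 188 N down at 1.04 m → arm 1.04 m, τ = 188 × 1.04 = 195.5 N·m clockwise.
Total clockwise load moment = 459.5 N·m.
The cable tension T acts at 0.941 m; only its component perpendicular to the beam, T sinθ, produces torque. sin 38.2° = 0.6184.
For rotational equilibrium, T × 0.941 × 0.6184 = 459.5, so T = 459.5 / 0.5819 = 790 N.

T ≈ 790 N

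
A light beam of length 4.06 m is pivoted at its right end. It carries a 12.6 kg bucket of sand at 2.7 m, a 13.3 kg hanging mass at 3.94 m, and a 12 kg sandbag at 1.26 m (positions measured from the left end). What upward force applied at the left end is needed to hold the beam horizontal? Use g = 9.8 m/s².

About the right end:
Bucket of sand: 12.6 × 9.8 = 123.5 N down at 2.7 m → arm 1.36 m, τ = 123.5 × 1.36 = 168 N·m counterclockwise.
Hanging mass: 13.3 × 9.8 = 130.3 N down at 3.94 m → arm 0.12 m, τ = 130.3 × 0.12 = 15.64 N·m counterclockwise.
Sandbag: 12 × 9.8 = 117.6 N down at 1.26 m → arm 2.8 m, τ = 117.6 × 2.8 = 329.3 N·m counterclockwise.
Net moment of the loads = 512.9 N·m counterclockwise.
The upward force F acts at the left end, arm 4.06 m, giving F × 4.06 clockwise.
Setting net torque to zero: F × 4.06 = 512.9 → F = 512.9 / 4.06 = 126 N.

F ≈ 126 N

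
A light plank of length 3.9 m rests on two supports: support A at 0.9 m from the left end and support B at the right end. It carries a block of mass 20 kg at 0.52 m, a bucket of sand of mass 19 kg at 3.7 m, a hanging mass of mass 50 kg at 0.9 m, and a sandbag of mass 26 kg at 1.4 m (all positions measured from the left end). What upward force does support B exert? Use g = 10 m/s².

R_B ≈ 195 N

Sum moments about support A (its reaction then has zero moment arm).
Block: 20 × 10 = 200 N down at 0.52 m → arm 0.38 m, τ = 200 × 0.38 = 76 N·m counterclockwise.
Bucket of sand: 19 × 10 = 190 N down at 3.7 m → arm 2.8 m, τ = 190 × 2.8 = 532 N·m clockwise.
Hanging mass: acts at the support A, moment arm 0 → no torque.
Sandbag: 26 × 10 = 260 N down at 1.4 m → arm 0.5 m, τ = 260 × 0.5 = 130 N·m clockwise.
Net load moment about support A = 586 N·m clockwise.
Reaction R at support B is upward at 3.9 m, arm 3 m → moment R × 3 counterclockwise.
Setting net torque to zero: R × 3 = 586 → R = 195 N.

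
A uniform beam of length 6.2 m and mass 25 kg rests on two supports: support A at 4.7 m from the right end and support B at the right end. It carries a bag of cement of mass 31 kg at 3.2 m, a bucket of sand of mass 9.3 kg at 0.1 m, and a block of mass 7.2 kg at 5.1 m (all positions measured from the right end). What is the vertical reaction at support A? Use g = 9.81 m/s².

Taking torques about support B:
Beam weight: 25 × 9.81 = 245.2 N down at 3.1 m → arm 3.1 m, τ = 245.2 × 3.1 = 760.1 N·m counterclockwise.
Bag of cement: 31 × 9.81 = 304.1 N down at 3.2 m → arm 3.2 m, τ = 304.1 × 3.2 = 973.1 N·m counterclockwise.
Bucket of sand: 9.3 × 9.81 = 91.23 N down at 0.1 m → arm 0.1 m, τ = 91.23 × 0.1 = 9.123 N·m counterclockwise.
Block: 7.2 × 9.81 = 70.63 N down at 5.1 m → arm 5.1 m, τ = 70.63 × 5.1 = 360.2 N·m counterclockwise.
Net load moment about support B = 2103 N·m counterclockwise.
Reaction R at support A is upward at 4.7 m, arm 4.7 m → moment R × 4.7 clockwise.
For rotational equilibrium, R × 4.7 = 2103, so R = 447 N.

R_A ≈ 447 N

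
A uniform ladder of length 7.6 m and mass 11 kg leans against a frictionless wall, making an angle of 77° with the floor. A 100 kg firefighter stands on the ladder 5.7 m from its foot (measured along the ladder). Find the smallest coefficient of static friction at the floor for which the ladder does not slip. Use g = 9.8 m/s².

About the foot of the ladder:
Ladder weight 11×9.8 = 107.8 N acts at 3.8 m along the ladder; its horizontal arm is 3.8·cos77° = 0.8548 m → τ = 92.15 N·m clockwise.
Firefighter: 100×9.8 = 980 N at 5.7 m → arm 1.282 m → τ = 1256 N·m clockwise.
Wall normal N acts horizontally at the top; its moment arm is the height L sinθ = 7.6·sin77° = 7.405 m, counterclockwise.
Setting net torque to zero: N × 7.405 = 1348 → N = 182 N.
ΣFx = 0 ⇒ f = N_wall = 182 N. ΣFy = 0 ⇒ N_floor = 1088 N.
μ_min = f / N_floor = 182 / 1088 = 0.167.

μ_min ≈ 0.167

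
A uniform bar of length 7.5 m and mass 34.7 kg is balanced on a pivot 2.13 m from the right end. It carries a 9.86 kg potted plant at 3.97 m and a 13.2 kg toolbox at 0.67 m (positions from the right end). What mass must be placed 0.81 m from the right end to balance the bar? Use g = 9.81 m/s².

Sum moments about the pivot (at 2.13 m from the right end) (the support reaction has zero arm there).
Beam weight: 34.7 × 9.81 = 340.4 N down at 3.75 m → arm 1.62 m, τ = 340.4 × 1.62 = 551.4 N·m counterclockwise.
Potted plant: 9.86 × 9.81 = 96.73 N down at 3.97 m → arm 1.84 m, τ = 96.73 × 1.84 = 178 N·m counterclockwise.
Toolbox: 13.2 × 9.81 = 129.5 N down at 0.67 m → arm 1.46 m, τ = 129.5 × 1.46 = 189.1 N·m clockwise.
Net moment of known loads = 540.3 N·m counterclockwise.
An unknown mass m at 0.81 m has arm 1.32 m; its moment is m·g·1.32 clockwise.
Setting net torque to zero: m × 9.81 × 1.32 = 540.3 → m = 540.3 / (9.81 × 1.32) = 41.7 kg.

m ≈ 41.7 kg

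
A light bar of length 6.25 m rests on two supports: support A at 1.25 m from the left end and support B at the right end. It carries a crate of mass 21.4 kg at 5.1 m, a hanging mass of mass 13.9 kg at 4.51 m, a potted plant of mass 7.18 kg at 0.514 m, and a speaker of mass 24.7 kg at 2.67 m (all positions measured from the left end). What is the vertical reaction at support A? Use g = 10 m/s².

R_A ≈ 357 N

Sum moments about support B (its reaction then has zero moment arm).
Crate: 21.4 × 10 = 214 N down at 5.1 m → arm 1.15 m, τ = 214 × 1.15 = 246.1 N·m counterclockwise.
Hanging mass: 13.9 × 10 = 139 N down at 4.51 m → arm 1.74 m, τ = 139 × 1.74 = 241.9 N·m counterclockwise.
Potted plant: 7.18 × 10 = 71.8 N down at 0.514 m → arm 5.736 m, τ = 71.8 × 5.736 = 411.8 N·m counterclockwise.
Speaker: 24.7 × 10 = 247 N down at 2.67 m → arm 3.58 m, τ = 247 × 3.58 = 884.3 N·m counterclockwise.
Net load moment about support B = 1784 N·m counterclockwise.
Reaction R at support A is upward at 1.25 m, arm 5 m → moment R × 5 clockwise.
Στ = 0 ⇒ R × 5 = 1784 ⇒ R = 357 N.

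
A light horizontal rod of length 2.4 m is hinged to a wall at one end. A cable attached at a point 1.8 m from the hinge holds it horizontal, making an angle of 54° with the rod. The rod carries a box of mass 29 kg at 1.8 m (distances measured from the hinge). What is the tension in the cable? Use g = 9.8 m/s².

About the hinge:
Box: 29 × 9.8 = 284.2 N down at 1.8 m → arm 1.8 m, τ = 284.2 × 1.8 = 511.6 N·m clockwise.
Total clockwise load moment = 511.6 N·m.
The cable tension T acts at 1.8 m; only its component perpendicular to the rod, T sinθ, produces torque. sin 54° = 0.809.
Στ = 0 ⇒ T × 1.8 × 0.809 = 511.6 ⇒ T = 511.6 / 1.456 = 351 N.

T ≈ 351 N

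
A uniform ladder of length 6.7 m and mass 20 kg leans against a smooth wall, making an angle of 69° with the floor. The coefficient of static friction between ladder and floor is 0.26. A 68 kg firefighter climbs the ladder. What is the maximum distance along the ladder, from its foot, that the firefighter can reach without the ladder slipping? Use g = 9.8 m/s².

d ≈ 4.89 m

About the foot of the ladder:
Ladder weight 20×9.8 = 196 N acts at 3.35 m along the ladder; its horizontal arm is 3.35·cos69° = 1.201 m → τ = 235.4 N·m clockwise.
Firefighter weight 68×9.8 = 666.4 N at distance d → arm d·cos69° → τ = 666.4·d·0.3584 clockwise.
Wall normal N at the top has arm L sinθ = 6.255 m counterclockwise, so Στ = 0 gives N·6.255 = 235.4 + 238.8·d.
ΣFy = 0 ⇒ N_floor = 862.4 N, so the maximum friction is μ_s·N_floor = 0.26×862.4 = 224.2 N. ΣFx = 0 ⇒ N_wall = f, so at the slipping point N = 224.2 N.
Substituting: 224.2×6.255 = 235.4 + 238.8·d ⇒ d = (1402 − 235.4) / 238.8 = 4.89 m.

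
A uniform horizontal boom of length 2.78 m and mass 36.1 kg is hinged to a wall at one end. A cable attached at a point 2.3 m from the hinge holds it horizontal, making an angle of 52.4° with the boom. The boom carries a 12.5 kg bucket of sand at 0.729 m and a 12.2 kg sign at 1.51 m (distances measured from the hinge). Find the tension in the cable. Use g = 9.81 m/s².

Take moments about the hinge.
Beam weight: 36.1 × 9.81 = 354.1 N down at 1.39 m → arm 1.39 m, τ = 354.1 × 1.39 = 492.2 N·m clockwise.
Bucket of sand: 12.5 × 9.81 = 122.6 N down at 0.729 m → arm 0.729 m, τ = 122.6 × 0.729 = 89.38 N·m clockwise.
Sign: 12.2 × 9.81 = 119.7 N down at 1.51 m → arm 1.51 m, τ = 119.7 × 1.51 = 180.7 N·m clockwise.
Total clockwise load moment = 762.3 N·m.
The cable tension T acts at 2.3 m; only its component perpendicular to the boom, T sinθ, produces torque. sin 52.4° = 0.7923.
Setting net torque to zero: T × 2.3 × 0.7923 = 762.3 → T = 762.3 / 1.822 = 418 N.

T ≈ 418 N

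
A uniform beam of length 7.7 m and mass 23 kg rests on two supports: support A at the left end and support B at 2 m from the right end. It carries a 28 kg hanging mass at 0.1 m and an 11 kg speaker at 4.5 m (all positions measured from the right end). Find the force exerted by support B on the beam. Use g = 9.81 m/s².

Taking torques about support A:
Beam weight: 23 × 9.81 = 225.6 N down at 3.85 m → arm 3.85 m, τ = 225.6 × 3.85 = 868.6 N·m clockwise.
Hanging mass: 28 × 9.81 = 274.7 N down at 0.1 m → arm 7.6 m, τ = 274.7 × 7.6 = 2088 N·m clockwise.
Speaker: 11 × 9.81 = 107.9 N down at 4.5 m → arm 3.2 m, τ = 107.9 × 3.2 = 345.3 N·m clockwise.
Net load moment about support A = 3302 N·m clockwise.
Reaction R at support B is upward at 2 m, arm 5.7 m → moment R × 5.7 counterclockwise.
Setting net torque to zero: R × 5.7 = 3302 → R = 579 N.

R_B ≈ 579 N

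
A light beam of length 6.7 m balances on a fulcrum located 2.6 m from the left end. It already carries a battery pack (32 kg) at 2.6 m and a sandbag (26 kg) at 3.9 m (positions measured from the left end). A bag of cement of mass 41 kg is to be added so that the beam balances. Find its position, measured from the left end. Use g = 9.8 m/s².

Choose the fulcrum (at 2.6 m from the left end) as the axis so the support reaction has zero arm there.
Battery pack: acts at the fulcrum, moment arm 0 → no torque.
Sandbag: 26 × 9.8 = 254.8 N down at 3.9 m → arm 1.3 m, τ = 254.8 × 1.3 = 331.2 N·m clockwise.
Net moment of existing loads = 331.2 N·m clockwise.
The bag of cement weighs 41 × 9.8 = 401.8 N and must supply an equal counterclockwise moment, so its lever arm about the fulcrum is 331.2 / 401.8 = 0.824 m.
That puts it at 2.6 − 0.824 = 1.78 m from the left end.

x ≈ 1.78 m from the left end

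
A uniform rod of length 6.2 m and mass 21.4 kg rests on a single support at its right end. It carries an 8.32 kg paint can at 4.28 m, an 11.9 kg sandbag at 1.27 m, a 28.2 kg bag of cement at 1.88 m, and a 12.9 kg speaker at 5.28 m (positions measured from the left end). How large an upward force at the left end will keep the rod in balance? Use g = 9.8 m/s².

About the right end:
Beam weight: 21.4 × 9.8 = 209.7 N down at 3.1 m → arm 3.1 m, τ = 209.7 × 3.1 = 650.1 N·m counterclockwise.
Paint can: 8.32 × 9.8 = 81.54 N down at 4.28 m → arm 1.92 m, τ = 81.54 × 1.92 = 156.6 N·m counterclockwise.
Sandbag: 11.9 × 9.8 = 116.6 N down at 1.27 m → arm 4.93 m, τ = 116.6 × 4.93 = 574.8 N·m counterclockwise.
Bag of cement: 28.2 × 9.8 = 276.4 N down at 1.88 m → arm 4.32 m, τ = 276.4 × 4.32 = 1194 N·m counterclockwise.
Speaker: 12.9 × 9.8 = 126.4 N down at 5.28 m → arm 0.92 m, τ = 126.4 × 0.92 = 116.3 N·m counterclockwise.
Net moment of the loads = 2692 N·m counterclockwise.
The upward force F acts at the left end, arm 6.2 m, giving F × 6.2 clockwise.
Setting net torque to zero: F × 6.2 = 2692 → F = 2692 / 6.2 = 434 N.

F ≈ 434 N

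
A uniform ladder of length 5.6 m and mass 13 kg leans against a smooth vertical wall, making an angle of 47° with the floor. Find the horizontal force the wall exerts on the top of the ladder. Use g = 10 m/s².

Taking torques about the foot of the ladder:
Ladder weight 13×10 = 130 N acts at 2.8 m along the ladder; its horizontal arm is 2.8·cos47° = 1.91 m → τ = 248.3 N·m clockwise.
Wall normal N acts horizontally at the top; its moment arm is the height L sinθ = 5.6·sin47° = 4.096 m, counterclockwise.
Balancing moments: N × 4.096 = 248.3, giving N = 60.6 N.

N_wall ≈ 60.6 N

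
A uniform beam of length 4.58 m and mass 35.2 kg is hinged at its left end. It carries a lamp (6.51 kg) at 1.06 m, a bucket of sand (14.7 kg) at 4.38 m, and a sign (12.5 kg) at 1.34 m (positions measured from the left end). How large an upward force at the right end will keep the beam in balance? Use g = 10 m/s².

F ≈ 368 N

Taking torques about the left end:
Beam weight: 35.2 × 10 = 352 N down at 2.29 m → arm 2.29 m, τ = 352 × 2.29 = 806.1 N·m clockwise.
Lamp: 6.51 × 10 = 65.1 N down at 1.06 m → arm 1.06 m, τ = 65.1 × 1.06 = 69.01 N·m clockwise.
Bucket of sand: 14.7 × 10 = 147 N down at 4.38 m → arm 4.38 m, τ = 147 × 4.38 = 643.9 N·m clockwise.
Sign: 12.5 × 10 = 125 N down at 1.34 m → arm 1.34 m, τ = 125 × 1.34 = 167.5 N·m clockwise.
Net moment of the loads = 1687 N·m clockwise.
The upward force F acts at the right end, arm 4.58 m, giving F × 4.58 counterclockwise.
For rotational equilibrium, F × 4.58 = 1687, so F = 1687 / 4.58 = 368 N.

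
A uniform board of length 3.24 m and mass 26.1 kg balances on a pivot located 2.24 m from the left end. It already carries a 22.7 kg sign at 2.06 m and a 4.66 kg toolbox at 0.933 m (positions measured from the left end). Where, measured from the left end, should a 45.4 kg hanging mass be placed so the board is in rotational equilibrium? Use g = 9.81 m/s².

Take moments about the pivot (at 2.24 m from the left end).
Beam weight: 26.1 × 9.81 = 256 N down at 1.62 m → arm 0.62 m, τ = 256 × 0.62 = 158.7 N·m counterclockwise.
Sign: 22.7 × 9.81 = 222.7 N down at 2.06 m → arm 0.18 m, τ = 222.7 × 0.18 = 40.09 N·m counterclockwise.
Toolbox: 4.66 × 9.81 = 45.71 N down at 0.933 m → arm 1.307 m, τ = 45.71 × 1.307 = 59.74 N·m counterclockwise.
Net moment of existing loads = 258.5 N·m counterclockwise.
The hanging mass weighs 45.4 × 9.81 = 445.4 N and must supply an equal clockwise moment, so its lever arm about the pivot is 258.5 / 445.4 = 0.58 m.
That puts it at 2.24 + 0.58 = 2.82 m from the left end.

x ≈ 2.82 m from the left end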